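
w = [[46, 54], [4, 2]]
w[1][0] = 4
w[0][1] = 54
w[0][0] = 46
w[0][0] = 46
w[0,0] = 46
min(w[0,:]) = 46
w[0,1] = 54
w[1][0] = 4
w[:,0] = [46, 4]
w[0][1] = 54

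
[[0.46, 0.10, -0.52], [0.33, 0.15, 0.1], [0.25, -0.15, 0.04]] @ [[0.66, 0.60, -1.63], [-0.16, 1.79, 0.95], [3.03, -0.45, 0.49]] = [[-1.29, 0.69, -0.91], [0.50, 0.42, -0.35], [0.31, -0.14, -0.53]]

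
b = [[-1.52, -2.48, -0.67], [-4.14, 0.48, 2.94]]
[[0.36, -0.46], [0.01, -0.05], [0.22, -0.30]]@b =[[1.36,  -1.11,  -1.59], [0.19,  -0.05,  -0.15], [0.91,  -0.69,  -1.03]]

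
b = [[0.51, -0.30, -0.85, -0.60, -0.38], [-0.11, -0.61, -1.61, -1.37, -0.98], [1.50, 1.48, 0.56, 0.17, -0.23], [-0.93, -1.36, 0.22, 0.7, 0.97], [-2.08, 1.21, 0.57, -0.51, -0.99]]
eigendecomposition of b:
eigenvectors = [[(-0.09-0.17j), -0.09+0.17j, (-0.05+0j), 0.15+0.00j, (-0.09+0j)], [(-0.06-0.28j), -0.06+0.28j, -0.46+0.00j, -0.34+0.00j, 0.32+0.00j], [-0.59+0.11j, -0.59-0.11j, (0.45+0j), (0.67+0j), (-0.12+0j)], [(0.65+0j), 0.65-0.00j, (-0.02+0j), -0.64+0.00j, -0.54+0.00j], [-0.21+0.22j, (-0.21-0.22j), -0.76+0.00j, -0.01+0.00j, 0.77+0.00j]]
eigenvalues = [(0.45+1.21j), (0.45-1.21j), (-0.74+0j), (-0.01+0j), (0.02+0j)]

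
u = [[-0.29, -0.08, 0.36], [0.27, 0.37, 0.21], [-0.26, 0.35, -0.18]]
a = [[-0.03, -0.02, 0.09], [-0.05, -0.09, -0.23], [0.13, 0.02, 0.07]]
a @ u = [[-0.02, 0.03, -0.03],[0.05, -0.11, 0.00],[-0.05, 0.02, 0.04]]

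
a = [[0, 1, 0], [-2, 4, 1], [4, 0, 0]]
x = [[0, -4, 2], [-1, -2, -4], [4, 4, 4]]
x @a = [[16, -16, -4], [-12, -9, -2], [8, 20, 4]]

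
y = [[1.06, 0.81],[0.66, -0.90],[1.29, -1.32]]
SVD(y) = [[-0.08, 0.99], [-0.51, -0.13], [-0.86, -0.02]] @ diag([2.1573407328375356, 1.3332970270873648]) @ [[-0.71, 0.71], [0.71, 0.71]]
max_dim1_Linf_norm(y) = 1.32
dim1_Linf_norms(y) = [1.06, 0.9, 1.32]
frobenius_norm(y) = 2.54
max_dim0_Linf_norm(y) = 1.32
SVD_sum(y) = [[0.13, -0.13], [0.78, -0.78], [1.31, -1.3]] + [[0.93, 0.94], [-0.12, -0.12], [-0.02, -0.02]]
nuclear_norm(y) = 3.49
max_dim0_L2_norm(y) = 1.8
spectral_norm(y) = 2.16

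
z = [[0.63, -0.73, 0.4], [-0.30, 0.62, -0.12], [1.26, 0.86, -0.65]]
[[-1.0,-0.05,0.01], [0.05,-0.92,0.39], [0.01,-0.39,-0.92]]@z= [[-0.60,0.71,-0.4], [0.80,-0.27,-0.12], [-1.04,-1.04,0.65]]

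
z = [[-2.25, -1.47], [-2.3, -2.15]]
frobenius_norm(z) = 4.14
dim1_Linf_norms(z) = [2.25, 2.3]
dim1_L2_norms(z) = [2.69, 3.15]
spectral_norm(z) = 4.12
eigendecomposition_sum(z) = [[-2.07, -1.61], [-2.53, -1.96]] + [[-0.18,0.14],  [0.23,-0.19]]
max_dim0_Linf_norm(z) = 2.3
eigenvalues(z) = [-4.04, -0.36]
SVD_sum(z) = [[-2.08, -1.68], [-2.44, -1.97]] + [[-0.17, 0.21], [0.14, -0.18]]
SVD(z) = [[-0.65, -0.76],[-0.76, 0.65]] @ diag([4.124462915105289, 0.35313688836084955]) @ [[0.78, 0.63], [0.63, -0.78]]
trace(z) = -4.40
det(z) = 1.46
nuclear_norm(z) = 4.48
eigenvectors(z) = [[-0.63,  0.61], [-0.77,  -0.79]]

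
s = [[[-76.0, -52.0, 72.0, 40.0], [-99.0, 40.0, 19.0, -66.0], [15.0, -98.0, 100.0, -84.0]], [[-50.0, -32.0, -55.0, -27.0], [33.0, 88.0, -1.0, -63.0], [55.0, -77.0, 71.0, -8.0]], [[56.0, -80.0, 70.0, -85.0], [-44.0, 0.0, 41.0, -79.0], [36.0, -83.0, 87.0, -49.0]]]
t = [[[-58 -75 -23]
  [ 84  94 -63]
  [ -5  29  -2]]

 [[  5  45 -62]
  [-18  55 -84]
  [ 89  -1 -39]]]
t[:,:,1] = [[-75, 94, 29], [45, 55, -1]]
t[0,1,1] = 94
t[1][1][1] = 55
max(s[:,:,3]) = 40.0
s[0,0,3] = 40.0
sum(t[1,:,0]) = 76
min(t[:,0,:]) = -75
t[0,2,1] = 29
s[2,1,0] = -44.0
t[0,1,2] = -63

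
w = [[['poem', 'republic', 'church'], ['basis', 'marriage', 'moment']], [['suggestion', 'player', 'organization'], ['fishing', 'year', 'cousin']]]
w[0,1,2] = 'moment'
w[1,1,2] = 'cousin'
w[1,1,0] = 'fishing'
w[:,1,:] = [['basis', 'marriage', 'moment'], ['fishing', 'year', 'cousin']]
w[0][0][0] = 'poem'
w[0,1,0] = 'basis'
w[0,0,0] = 'poem'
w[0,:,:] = [['poem', 'republic', 'church'], ['basis', 'marriage', 'moment']]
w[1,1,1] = 'year'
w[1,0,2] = 'organization'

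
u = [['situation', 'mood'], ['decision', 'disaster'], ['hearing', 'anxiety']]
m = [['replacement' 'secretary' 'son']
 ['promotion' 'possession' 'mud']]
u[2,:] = ['hearing', 'anxiety']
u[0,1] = 'mood'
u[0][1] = 'mood'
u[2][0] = 'hearing'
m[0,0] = 'replacement'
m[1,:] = ['promotion', 'possession', 'mud']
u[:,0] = ['situation', 'decision', 'hearing']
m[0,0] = 'replacement'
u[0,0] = 'situation'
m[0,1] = 'secretary'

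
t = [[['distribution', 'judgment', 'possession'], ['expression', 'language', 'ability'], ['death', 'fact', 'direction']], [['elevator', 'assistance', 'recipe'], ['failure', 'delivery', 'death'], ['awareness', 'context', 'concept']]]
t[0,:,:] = [['distribution', 'judgment', 'possession'], ['expression', 'language', 'ability'], ['death', 'fact', 'direction']]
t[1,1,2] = 'death'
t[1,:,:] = [['elevator', 'assistance', 'recipe'], ['failure', 'delivery', 'death'], ['awareness', 'context', 'concept']]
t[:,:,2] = [['possession', 'ability', 'direction'], ['recipe', 'death', 'concept']]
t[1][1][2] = 'death'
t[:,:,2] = [['possession', 'ability', 'direction'], ['recipe', 'death', 'concept']]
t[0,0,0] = 'distribution'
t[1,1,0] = 'failure'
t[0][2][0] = 'death'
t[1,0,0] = 'elevator'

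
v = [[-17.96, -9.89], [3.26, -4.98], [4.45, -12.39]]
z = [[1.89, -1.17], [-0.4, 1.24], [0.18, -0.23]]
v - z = [[-19.85, -8.72], [3.66, -6.22], [4.27, -12.16]]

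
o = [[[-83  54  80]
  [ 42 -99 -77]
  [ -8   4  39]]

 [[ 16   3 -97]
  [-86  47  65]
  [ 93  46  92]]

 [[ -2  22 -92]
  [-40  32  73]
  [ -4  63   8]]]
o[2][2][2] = 8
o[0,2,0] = -8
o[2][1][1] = 32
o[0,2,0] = -8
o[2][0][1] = 22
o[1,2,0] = 93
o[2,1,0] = -40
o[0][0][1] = 54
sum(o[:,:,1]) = 172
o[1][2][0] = 93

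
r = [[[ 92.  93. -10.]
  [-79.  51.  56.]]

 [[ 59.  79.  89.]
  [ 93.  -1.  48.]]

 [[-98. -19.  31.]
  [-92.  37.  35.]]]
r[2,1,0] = -92.0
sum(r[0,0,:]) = 175.0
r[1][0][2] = 89.0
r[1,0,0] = 59.0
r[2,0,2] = 31.0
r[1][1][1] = -1.0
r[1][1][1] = -1.0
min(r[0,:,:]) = -79.0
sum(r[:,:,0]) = -25.0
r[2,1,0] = -92.0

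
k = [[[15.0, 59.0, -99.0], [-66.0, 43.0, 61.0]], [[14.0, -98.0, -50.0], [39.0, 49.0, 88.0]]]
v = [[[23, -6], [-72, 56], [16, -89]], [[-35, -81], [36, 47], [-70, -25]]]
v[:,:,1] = [[-6, 56, -89], [-81, 47, -25]]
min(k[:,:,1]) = -98.0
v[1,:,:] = [[-35, -81], [36, 47], [-70, -25]]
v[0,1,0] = -72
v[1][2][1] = -25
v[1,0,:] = [-35, -81]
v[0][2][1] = -89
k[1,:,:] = [[14.0, -98.0, -50.0], [39.0, 49.0, 88.0]]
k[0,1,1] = 43.0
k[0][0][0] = 15.0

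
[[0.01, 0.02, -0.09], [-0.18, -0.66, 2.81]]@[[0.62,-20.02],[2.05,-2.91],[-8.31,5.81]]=[[0.8, -0.78],[-24.82, 21.85]]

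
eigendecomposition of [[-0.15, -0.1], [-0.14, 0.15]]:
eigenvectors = [[-0.93, 0.28], [-0.38, -0.96]]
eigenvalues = [-0.19, 0.19]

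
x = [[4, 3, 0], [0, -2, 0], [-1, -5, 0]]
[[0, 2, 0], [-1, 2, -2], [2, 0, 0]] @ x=[[0, -4, 0], [-2, 3, 0], [8, 6, 0]]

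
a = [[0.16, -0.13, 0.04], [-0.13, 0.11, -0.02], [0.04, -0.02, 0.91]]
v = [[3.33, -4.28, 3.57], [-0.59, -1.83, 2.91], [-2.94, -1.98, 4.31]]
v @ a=[[1.23, -0.98, 3.47], [0.26, -0.18, 2.66], [-0.04, 0.08, 3.84]]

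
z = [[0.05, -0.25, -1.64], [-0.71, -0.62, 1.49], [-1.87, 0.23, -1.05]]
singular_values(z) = [2.53, 1.93, 0.63]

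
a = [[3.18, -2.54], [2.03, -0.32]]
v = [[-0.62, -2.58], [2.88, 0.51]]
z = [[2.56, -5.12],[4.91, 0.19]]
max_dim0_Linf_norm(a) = 3.18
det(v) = 7.11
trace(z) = 2.75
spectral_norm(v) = 3.32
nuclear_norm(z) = 10.40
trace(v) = -0.11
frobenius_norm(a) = 4.56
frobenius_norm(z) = 7.54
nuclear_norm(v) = 5.46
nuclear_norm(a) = 5.39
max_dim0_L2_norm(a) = 3.77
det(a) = 4.14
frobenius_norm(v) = 3.95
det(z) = 25.63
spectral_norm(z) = 6.39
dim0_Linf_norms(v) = [2.88, 2.58]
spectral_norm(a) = 4.46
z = v + a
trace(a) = 2.86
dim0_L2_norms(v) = [2.95, 2.63]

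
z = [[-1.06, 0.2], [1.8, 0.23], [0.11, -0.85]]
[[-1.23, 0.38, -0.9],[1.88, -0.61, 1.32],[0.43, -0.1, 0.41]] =z@[[1.09, -0.35, 0.78], [-0.36, 0.07, -0.38]]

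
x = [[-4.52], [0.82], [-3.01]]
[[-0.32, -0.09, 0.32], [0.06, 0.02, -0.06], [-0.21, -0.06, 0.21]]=x @ [[0.07, 0.02, -0.07]]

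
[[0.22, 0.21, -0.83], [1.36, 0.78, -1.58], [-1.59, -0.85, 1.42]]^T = [[0.22, 1.36, -1.59], [0.21, 0.78, -0.85], [-0.83, -1.58, 1.42]]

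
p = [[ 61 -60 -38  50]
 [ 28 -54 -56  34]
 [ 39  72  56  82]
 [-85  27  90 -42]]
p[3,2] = 90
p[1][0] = 28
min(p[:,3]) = -42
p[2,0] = 39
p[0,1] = -60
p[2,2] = 56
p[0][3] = 50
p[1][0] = 28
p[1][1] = -54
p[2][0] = 39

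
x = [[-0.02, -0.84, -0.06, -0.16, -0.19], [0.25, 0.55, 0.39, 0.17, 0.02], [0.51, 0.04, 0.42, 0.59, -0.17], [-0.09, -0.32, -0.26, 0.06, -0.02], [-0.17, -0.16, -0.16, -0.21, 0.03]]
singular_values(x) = [1.29, 0.84, 0.29, 0.01, 0.0]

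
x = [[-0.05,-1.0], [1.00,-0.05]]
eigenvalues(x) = [(-0.05+1j), (-0.05-1j)]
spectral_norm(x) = 1.00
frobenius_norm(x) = 1.42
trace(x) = -0.10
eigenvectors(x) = [[(0.71+0j), 0.71-0.00j], [0.00-0.71j, 0.00+0.71j]]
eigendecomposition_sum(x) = [[-0.02+0.50j, (-0.5-0.02j)], [(0.5+0.02j), (-0.02+0.5j)]] + [[-0.02-0.50j, (-0.5+0.02j)], [(0.5-0.02j), (-0.02-0.5j)]]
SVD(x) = [[-0.05,1.00], [1.00,0.05]] @ diag([1.0012492197250393, 1.001249219725039]) @ [[1.0, 0.00], [-0.00, -1.0]]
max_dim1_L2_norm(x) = 1.0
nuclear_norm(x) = 2.00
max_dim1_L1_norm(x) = 1.05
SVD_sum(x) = [[-0.05,  0.0],[1.0,  0.0]] + [[0.0, -1.00], [0.00, -0.05]]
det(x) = 1.00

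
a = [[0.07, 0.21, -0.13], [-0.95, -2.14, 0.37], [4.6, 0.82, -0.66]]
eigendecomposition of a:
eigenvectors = [[(-0.05-0.14j), (-0.05+0.14j), -0.11+0.00j],[-0.13+0.11j, -0.13-0.11j, 0.97+0.00j],[-0.97+0.00j, -0.97-0.00j, -0.21+0.00j]]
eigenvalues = [(-0.31+0.57j), (-0.31-0.57j), (-2.12+0j)]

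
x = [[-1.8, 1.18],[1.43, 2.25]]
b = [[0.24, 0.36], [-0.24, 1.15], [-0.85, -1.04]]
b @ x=[[0.08, 1.09],[2.08, 2.30],[0.04, -3.34]]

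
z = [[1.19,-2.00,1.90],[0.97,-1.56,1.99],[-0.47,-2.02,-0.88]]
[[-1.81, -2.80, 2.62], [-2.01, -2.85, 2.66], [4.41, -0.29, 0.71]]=z@[[-2.06, 0.81, -1.0],[-1.27, 0.56, -0.68],[-1.00, -1.39, 1.29]]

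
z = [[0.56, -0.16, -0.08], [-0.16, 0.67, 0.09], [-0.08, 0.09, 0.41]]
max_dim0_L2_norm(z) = 0.69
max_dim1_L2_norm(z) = 0.69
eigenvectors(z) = [[0.57,-0.77,0.30],[-0.78,-0.62,-0.13],[-0.28,0.16,0.95]]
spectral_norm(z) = 0.82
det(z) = 0.14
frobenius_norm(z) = 1.01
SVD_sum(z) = [[0.26, -0.36, -0.13], [-0.36, 0.49, 0.18], [-0.13, 0.18, 0.06]] + [[0.27, 0.21, -0.05], [0.21, 0.17, -0.04], [-0.05, -0.04, 0.01]] + [[0.03, -0.01, 0.1], [-0.01, 0.01, -0.05], [0.10, -0.05, 0.33]]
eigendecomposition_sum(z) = [[0.26,-0.36,-0.13], [-0.36,0.49,0.18], [-0.13,0.18,0.06]] + [[0.27, 0.21, -0.05],[0.21, 0.17, -0.04],[-0.05, -0.04, 0.01]] + [[0.03, -0.01, 0.1], [-0.01, 0.01, -0.05], [0.10, -0.05, 0.33]]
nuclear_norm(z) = 1.64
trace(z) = 1.64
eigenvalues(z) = [0.82, 0.45, 0.37]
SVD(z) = [[-0.57, -0.77, 0.3], [0.78, -0.62, -0.13], [0.28, 0.16, 0.95]] @ diag([0.8192547604832574, 0.4478577056647891, 0.3728875338519535]) @ [[-0.57,0.78,0.28], [-0.77,-0.62,0.16], [0.30,-0.13,0.95]]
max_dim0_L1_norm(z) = 0.92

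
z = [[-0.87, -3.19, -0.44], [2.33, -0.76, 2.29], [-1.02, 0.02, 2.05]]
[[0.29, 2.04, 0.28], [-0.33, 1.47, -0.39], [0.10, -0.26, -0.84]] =z@[[-0.14, 0.34, 0.14],[-0.05, -0.74, -0.08],[-0.02, 0.05, -0.34]]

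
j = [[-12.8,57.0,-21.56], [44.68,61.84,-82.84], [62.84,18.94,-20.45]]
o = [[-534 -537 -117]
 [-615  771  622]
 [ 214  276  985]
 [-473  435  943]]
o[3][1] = 435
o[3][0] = -473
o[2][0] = 214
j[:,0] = [-12.8, 44.68, 62.84]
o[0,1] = -537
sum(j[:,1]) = 137.78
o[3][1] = 435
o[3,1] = 435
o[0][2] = -117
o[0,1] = -537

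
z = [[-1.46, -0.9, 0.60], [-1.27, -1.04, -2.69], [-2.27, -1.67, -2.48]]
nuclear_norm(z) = 6.72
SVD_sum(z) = [[-0.44, -0.33, -0.55], [-1.73, -1.29, -2.18], [-2.11, -1.58, -2.66]] + [[-1.02, -0.57, 1.15], [0.46, 0.25, -0.51], [-0.16, -0.09, 0.18]] + [[0.00, -0.0, 0.00], [0.00, -0.0, 0.00], [-0.0, 0.0, -0.00]]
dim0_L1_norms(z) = [5.0, 3.61, 5.77]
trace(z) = -4.98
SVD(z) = [[-0.16, 0.9, -0.40], [-0.63, -0.4, -0.67], [-0.76, 0.14, 0.63]] @ diag([4.901342607454358, 1.8169311697221047, 0.0013299792408285925]) @ [[0.56, 0.42, 0.71], [-0.62, -0.35, 0.7], [-0.54, 0.84, -0.07]]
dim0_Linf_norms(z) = [2.27, 1.67, 2.69]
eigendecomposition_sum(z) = [[-0.21, -0.15, -0.17], [-2.48, -1.76, -1.95], [-2.76, -1.97, -2.18]] + [[-1.25, -0.75, 0.77], [1.21, 0.73, -0.75], [0.49, 0.3, -0.30]] + [[0.00, 0.00, -0.0], [-0.00, -0.01, 0.00], [0.00, 0.0, -0.00]]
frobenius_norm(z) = 5.23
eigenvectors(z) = [[-0.06, -0.69, 0.54],  [-0.67, 0.67, -0.84],  [-0.74, 0.27, 0.07]]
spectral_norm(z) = 4.90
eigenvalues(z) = [-4.15, -0.83, -0.0]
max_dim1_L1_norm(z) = 6.42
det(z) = -0.01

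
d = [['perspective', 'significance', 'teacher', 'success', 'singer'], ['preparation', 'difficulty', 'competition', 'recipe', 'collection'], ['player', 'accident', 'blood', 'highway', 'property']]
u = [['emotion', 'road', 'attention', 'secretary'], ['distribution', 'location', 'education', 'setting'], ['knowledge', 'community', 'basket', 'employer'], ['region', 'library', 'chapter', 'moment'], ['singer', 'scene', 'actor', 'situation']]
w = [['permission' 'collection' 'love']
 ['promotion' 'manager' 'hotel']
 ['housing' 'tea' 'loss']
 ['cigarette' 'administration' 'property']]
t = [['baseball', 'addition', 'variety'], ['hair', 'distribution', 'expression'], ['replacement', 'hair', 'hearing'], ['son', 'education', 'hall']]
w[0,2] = 'love'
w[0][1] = 'collection'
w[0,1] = 'collection'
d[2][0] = 'player'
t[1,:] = ['hair', 'distribution', 'expression']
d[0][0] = 'perspective'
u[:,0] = ['emotion', 'distribution', 'knowledge', 'region', 'singer']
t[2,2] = 'hearing'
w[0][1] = 'collection'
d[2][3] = 'highway'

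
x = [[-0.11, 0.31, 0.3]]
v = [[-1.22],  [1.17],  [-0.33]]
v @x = [[0.13, -0.38, -0.37], [-0.13, 0.36, 0.35], [0.04, -0.10, -0.1]]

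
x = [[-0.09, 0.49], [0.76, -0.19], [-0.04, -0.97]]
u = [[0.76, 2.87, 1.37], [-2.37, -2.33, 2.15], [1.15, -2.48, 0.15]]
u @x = [[2.06, -1.50], [-1.64, -2.80], [-1.99, 0.89]]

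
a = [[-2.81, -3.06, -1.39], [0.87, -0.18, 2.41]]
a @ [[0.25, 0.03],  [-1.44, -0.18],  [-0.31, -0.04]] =[[4.13, 0.52],  [-0.27, -0.04]]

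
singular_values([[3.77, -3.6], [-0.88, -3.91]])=[5.81, 3.08]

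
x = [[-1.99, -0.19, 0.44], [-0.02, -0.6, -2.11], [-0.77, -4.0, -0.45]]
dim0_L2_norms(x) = [2.13, 4.05, 2.2]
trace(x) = -3.04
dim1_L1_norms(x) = [2.62, 2.73, 5.22]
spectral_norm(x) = 4.23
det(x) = 15.78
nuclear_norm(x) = 8.15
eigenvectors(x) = [[-0.17, 0.95, 0.11],[0.60, -0.25, -0.58],[0.78, -0.18, 0.81]]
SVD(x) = [[-0.13, 0.7, -0.70], [-0.24, -0.71, -0.66], [-0.96, 0.08, 0.26]] @ diag([4.233394785870548, 2.2816991522871954, 1.6339882390690406]) @ [[0.24, 0.95, 0.21], [-0.63, -0.01, 0.77], [0.74, -0.32, 0.6]]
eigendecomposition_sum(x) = [[0.21, 0.54, 0.36], [-0.75, -1.9, -1.27], [-0.98, -2.48, -1.66]] + [[-2.17, -0.51, -0.08],[0.58, 0.14, 0.02],[0.41, 0.1, 0.01]] + [[-0.03,-0.22,0.16],  [0.15,1.16,-0.86],  [-0.21,-1.62,1.19]]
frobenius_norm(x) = 5.08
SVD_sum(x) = [[-0.13, -0.53, -0.12], [-0.24, -0.96, -0.21], [-0.97, -3.86, -0.85]] + [[-1.01, -0.02, 1.24],[1.02, 0.02, -1.25],[-0.11, -0.00, 0.14]] + [[-0.84, 0.36, -0.68], [-0.8, 0.34, -0.65], [0.32, -0.14, 0.26]]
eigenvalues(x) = [-3.35, -2.02, 2.33]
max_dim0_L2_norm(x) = 4.05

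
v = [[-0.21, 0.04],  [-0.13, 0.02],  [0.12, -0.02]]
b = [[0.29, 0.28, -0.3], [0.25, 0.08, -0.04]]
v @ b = [[-0.05, -0.06, 0.06], [-0.03, -0.03, 0.04], [0.03, 0.03, -0.04]]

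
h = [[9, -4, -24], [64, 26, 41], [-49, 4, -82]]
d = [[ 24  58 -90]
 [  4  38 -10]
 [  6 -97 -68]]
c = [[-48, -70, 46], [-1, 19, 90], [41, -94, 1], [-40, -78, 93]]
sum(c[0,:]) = -72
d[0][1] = 58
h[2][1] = 4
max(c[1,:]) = 90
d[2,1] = -97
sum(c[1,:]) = 108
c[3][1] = -78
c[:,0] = [-48, -1, 41, -40]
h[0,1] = -4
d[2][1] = -97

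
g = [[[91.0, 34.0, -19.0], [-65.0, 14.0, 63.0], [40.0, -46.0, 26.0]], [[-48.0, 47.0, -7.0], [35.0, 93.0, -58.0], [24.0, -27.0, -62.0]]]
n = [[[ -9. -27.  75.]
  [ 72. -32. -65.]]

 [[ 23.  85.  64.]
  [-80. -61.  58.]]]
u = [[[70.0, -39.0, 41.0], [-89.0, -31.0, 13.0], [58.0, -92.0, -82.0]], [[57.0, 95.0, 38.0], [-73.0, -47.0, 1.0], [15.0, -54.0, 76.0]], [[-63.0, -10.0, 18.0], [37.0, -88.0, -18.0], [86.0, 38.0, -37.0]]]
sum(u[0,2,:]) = -116.0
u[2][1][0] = 37.0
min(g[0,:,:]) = -65.0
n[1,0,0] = 23.0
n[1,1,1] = -61.0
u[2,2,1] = 38.0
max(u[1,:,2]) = 76.0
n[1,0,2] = 64.0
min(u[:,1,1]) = -88.0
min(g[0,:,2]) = -19.0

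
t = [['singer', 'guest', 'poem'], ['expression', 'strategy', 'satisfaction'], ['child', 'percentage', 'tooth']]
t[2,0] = 'child'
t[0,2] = 'poem'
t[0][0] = 'singer'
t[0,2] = 'poem'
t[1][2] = 'satisfaction'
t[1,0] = 'expression'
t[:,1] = ['guest', 'strategy', 'percentage']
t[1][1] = 'strategy'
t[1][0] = 'expression'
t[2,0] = 'child'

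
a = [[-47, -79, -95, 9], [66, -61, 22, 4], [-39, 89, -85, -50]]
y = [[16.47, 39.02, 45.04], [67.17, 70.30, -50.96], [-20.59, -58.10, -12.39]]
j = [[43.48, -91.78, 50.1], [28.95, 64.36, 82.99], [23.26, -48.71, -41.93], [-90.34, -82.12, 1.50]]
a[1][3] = 4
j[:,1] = [-91.78, 64.36, -48.71, -82.12]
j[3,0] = -90.34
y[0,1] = 39.02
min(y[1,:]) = -50.96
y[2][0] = -20.59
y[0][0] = 16.47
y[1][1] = 70.3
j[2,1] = -48.71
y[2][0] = -20.59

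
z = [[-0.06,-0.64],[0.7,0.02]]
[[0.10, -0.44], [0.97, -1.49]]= z @ [[1.4, -2.15], [-0.29, 0.89]]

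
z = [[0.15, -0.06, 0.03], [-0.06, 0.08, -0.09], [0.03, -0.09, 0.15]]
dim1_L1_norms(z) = [0.24, 0.23, 0.27]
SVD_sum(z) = [[0.07, -0.07, 0.09],[-0.07, 0.07, -0.09],[0.09, -0.09, 0.11]] + [[0.08, 0.01, -0.06], [0.01, 0.0, -0.01], [-0.06, -0.01, 0.04]] + [[0.0, 0.0, 0.0],[0.00, 0.01, 0.00],[0.0, 0.0, 0.0]]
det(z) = 0.00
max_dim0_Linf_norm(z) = 0.15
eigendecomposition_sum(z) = [[0.07, -0.07, 0.09], [-0.07, 0.07, -0.09], [0.09, -0.09, 0.11]] + [[0.08,  0.01,  -0.06],[0.01,  0.00,  -0.01],[-0.06,  -0.01,  0.04]] + [[0.00,  0.00,  0.0], [0.00,  0.01,  0.0], [0.00,  0.0,  0.0]]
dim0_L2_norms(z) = [0.16, 0.13, 0.18]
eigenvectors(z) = [[-0.53, 0.81, 0.26], [0.54, 0.09, 0.84], [-0.66, -0.58, 0.48]]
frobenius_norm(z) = 0.28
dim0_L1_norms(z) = [0.24, 0.23, 0.27]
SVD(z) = [[-0.53,-0.81,0.26], [0.54,-0.09,0.84], [-0.66,0.58,0.48]] @ diag([0.2482772948626769, 0.12191021219722262, 0.009812492940100406]) @ [[-0.53, 0.54, -0.66], [-0.81, -0.09, 0.58], [0.26, 0.84, 0.48]]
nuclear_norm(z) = 0.38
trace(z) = 0.38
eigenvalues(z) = [0.25, 0.12, 0.01]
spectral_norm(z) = 0.25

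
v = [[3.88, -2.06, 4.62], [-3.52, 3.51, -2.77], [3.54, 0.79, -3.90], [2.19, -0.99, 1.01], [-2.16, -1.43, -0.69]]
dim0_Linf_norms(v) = [3.88, 3.51, 4.62]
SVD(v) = [[-0.71, -0.07, 0.32], [0.62, -0.05, 0.53], [0.06, 0.95, -0.15], [-0.28, 0.15, -0.03], [0.14, -0.26, -0.77]] @ diag([8.845127645273289, 5.553358032752634, 2.50964768421465]) @ [[-0.64, 0.43, -0.64], [0.75, 0.17, -0.64], [0.17, 0.89, 0.43]]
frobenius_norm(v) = 10.74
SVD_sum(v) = [[4.03,-2.71,4.04], [-3.52,2.37,-3.53], [-0.37,0.25,-0.37], [1.57,-1.06,1.58], [-0.77,0.52,-0.77]] + [[-0.28, -0.06, 0.24], [-0.22, -0.05, 0.19], [3.97, 0.88, -3.37], [0.63, 0.14, -0.53], [-1.07, -0.24, 0.91]] + [[0.13, 0.71, 0.34], [0.22, 1.19, 0.57], [-0.06, -0.33, -0.16], [-0.01, -0.07, -0.03], [-0.32, -1.71, -0.83]]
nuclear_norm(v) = 16.91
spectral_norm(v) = 8.85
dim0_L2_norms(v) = [7.03, 4.5, 6.76]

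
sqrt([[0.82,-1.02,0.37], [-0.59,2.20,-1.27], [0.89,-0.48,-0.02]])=[[1.08, -0.38, -0.12],[0.43, 1.57, -1.15],[1.5, 0.09, -0.51]]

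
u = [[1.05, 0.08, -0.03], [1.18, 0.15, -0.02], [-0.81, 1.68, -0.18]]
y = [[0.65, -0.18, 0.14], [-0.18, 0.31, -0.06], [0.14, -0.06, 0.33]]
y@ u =[[0.36, 0.26, -0.04], [0.23, -0.07, 0.01], [-0.19, 0.56, -0.06]]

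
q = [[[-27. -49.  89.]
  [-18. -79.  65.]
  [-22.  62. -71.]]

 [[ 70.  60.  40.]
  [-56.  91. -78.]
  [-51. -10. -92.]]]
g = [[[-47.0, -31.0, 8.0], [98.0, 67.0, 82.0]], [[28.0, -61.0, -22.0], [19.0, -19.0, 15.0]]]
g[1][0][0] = 28.0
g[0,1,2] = 82.0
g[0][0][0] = -47.0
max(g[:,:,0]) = 98.0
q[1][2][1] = -10.0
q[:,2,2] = [-71.0, -92.0]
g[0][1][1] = 67.0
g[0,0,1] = -31.0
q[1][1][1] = 91.0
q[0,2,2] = -71.0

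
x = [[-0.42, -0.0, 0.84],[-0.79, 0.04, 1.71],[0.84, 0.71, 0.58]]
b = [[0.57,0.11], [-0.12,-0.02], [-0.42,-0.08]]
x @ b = [[-0.59, -0.11], [-1.17, -0.22], [0.15, 0.03]]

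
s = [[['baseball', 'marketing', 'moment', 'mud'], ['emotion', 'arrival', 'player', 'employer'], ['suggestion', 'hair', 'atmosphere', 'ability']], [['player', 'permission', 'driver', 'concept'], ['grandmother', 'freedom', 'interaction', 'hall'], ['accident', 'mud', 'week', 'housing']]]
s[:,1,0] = ['emotion', 'grandmother']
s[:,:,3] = [['mud', 'employer', 'ability'], ['concept', 'hall', 'housing']]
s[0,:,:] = [['baseball', 'marketing', 'moment', 'mud'], ['emotion', 'arrival', 'player', 'employer'], ['suggestion', 'hair', 'atmosphere', 'ability']]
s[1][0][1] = 'permission'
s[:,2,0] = ['suggestion', 'accident']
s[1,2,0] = 'accident'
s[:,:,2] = [['moment', 'player', 'atmosphere'], ['driver', 'interaction', 'week']]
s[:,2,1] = ['hair', 'mud']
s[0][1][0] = 'emotion'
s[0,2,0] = 'suggestion'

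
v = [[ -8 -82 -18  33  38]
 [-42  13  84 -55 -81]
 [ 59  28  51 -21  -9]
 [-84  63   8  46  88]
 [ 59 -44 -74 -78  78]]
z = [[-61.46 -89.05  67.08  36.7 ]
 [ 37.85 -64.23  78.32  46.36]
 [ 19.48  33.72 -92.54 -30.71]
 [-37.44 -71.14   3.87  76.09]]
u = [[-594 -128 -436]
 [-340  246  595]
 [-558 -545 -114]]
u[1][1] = 246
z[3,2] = 3.87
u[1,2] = 595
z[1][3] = 46.36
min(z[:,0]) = -61.46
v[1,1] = 13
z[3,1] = -71.14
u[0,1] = -128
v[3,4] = 88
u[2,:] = [-558, -545, -114]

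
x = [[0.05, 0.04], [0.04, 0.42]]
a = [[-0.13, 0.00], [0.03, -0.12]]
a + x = [[-0.08,  0.04], [0.07,  0.3]]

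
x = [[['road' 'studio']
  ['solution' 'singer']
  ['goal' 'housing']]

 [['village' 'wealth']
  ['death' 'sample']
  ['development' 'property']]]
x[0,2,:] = ['goal', 'housing']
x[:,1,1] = ['singer', 'sample']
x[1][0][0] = 'village'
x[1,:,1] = ['wealth', 'sample', 'property']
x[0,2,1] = 'housing'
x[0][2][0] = 'goal'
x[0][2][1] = 'housing'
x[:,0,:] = [['road', 'studio'], ['village', 'wealth']]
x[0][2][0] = 'goal'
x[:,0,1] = ['studio', 'wealth']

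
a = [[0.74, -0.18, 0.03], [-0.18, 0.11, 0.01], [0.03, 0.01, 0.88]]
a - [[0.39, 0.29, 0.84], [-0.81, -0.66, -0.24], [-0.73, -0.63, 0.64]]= [[0.35, -0.47, -0.81], [0.63, 0.77, 0.25], [0.76, 0.64, 0.24]]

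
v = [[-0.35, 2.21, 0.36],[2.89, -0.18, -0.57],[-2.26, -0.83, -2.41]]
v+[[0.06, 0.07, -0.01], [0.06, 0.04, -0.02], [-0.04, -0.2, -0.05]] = [[-0.29, 2.28, 0.35], [2.95, -0.14, -0.59], [-2.3, -1.03, -2.46]]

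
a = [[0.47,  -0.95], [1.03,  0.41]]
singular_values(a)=[1.13, 1.03]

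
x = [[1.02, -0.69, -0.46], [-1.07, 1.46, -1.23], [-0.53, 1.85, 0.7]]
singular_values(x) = [2.82, 1.5, 0.7]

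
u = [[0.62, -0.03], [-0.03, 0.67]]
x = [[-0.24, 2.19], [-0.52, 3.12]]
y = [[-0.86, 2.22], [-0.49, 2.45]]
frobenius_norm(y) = 3.45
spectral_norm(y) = 3.44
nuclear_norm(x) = 3.95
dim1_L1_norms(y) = [3.08, 2.94]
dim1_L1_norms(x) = [2.43, 3.64]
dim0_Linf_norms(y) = [0.86, 2.45]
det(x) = 0.39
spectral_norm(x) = 3.85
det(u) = 0.41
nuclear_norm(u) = 1.29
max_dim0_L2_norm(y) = 3.31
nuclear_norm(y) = 3.73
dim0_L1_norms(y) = [1.35, 4.67]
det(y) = -1.02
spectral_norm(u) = 0.68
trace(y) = 1.59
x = u + y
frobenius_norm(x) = 3.85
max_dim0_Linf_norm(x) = 3.12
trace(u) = 1.29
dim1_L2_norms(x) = [2.2, 3.16]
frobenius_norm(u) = 0.91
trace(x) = 2.88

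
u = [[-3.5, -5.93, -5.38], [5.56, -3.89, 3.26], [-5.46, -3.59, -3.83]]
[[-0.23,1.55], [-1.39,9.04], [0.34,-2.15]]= u @ [[-0.14, 0.9], [0.14, -0.92], [-0.02, 0.14]]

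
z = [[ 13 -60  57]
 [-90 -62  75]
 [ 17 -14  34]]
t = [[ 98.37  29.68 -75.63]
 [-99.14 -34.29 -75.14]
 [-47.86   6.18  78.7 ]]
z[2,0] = 17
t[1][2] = -75.14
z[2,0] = 17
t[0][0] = 98.37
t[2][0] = -47.86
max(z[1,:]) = 75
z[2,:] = [17, -14, 34]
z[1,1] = -62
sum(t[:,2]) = -72.06999999999998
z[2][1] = -14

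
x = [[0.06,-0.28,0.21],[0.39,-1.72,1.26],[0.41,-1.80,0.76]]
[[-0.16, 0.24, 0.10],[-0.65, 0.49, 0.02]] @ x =[[0.12, -0.55, 0.34], [0.16, -0.70, 0.5]]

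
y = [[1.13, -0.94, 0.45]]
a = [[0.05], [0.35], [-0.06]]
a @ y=[[0.06,-0.05,0.02], [0.4,-0.33,0.16], [-0.07,0.06,-0.03]]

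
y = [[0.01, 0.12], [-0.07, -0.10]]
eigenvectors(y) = [[0.79+0.00j,(0.79-0j)], [-0.36+0.49j,(-0.36-0.49j)]]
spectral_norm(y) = 0.17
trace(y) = -0.09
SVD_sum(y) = [[0.04,0.11], [-0.04,-0.11]] + [[-0.03, 0.01], [-0.03, 0.01]]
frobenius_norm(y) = 0.17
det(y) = 0.01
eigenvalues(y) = [(-0.05+0.07j), (-0.05-0.07j)]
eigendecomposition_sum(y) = [[0.01+0.05j, (0.06+0.04j)], [(-0.04-0.02j), -0.05+0.02j]] + [[0.00-0.05j, (0.06-0.04j)], [(-0.04+0.02j), (-0.05-0.02j)]]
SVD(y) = [[0.7,-0.71], [-0.71,-0.7]] @ diag([0.16553421007611605, 0.04470375034017033]) @ [[0.34, 0.94], [0.94, -0.34]]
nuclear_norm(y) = 0.21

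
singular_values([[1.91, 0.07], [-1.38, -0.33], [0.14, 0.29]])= [2.38, 0.35]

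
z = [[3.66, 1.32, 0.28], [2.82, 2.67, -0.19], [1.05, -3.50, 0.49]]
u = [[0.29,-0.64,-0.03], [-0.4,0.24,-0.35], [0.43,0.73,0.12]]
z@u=[[0.65,-1.82,-0.54], [-0.33,-1.3,-1.04], [1.92,-1.15,1.25]]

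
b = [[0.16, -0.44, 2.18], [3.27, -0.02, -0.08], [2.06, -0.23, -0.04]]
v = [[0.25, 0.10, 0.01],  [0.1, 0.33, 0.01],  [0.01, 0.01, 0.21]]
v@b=[[0.39, -0.11, 0.54], [1.12, -0.05, 0.19], [0.47, -0.05, 0.01]]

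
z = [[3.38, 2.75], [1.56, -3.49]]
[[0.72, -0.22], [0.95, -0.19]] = z@[[0.32, -0.08], [-0.13, 0.02]]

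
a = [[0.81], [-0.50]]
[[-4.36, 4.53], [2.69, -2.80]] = a@[[-5.38, 5.59]]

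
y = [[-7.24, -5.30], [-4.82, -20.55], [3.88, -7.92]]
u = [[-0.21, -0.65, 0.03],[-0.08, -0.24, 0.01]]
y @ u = [[1.94, 5.98, -0.27], [2.66, 8.07, -0.35], [-0.18, -0.62, 0.04]]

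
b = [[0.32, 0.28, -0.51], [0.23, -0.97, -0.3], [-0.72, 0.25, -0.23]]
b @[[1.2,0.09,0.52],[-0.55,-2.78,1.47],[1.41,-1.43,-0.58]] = [[-0.49, -0.02, 0.87], [0.39, 3.15, -1.13], [-1.33, -0.43, 0.13]]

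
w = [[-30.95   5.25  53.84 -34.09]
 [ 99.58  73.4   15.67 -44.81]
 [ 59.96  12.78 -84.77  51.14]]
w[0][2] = 53.84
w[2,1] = 12.78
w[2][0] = 59.96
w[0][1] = 5.25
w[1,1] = 73.4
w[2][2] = -84.77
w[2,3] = 51.14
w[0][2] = 53.84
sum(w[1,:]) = 143.84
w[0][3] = -34.09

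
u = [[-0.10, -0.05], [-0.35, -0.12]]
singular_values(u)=[0.39, 0.01]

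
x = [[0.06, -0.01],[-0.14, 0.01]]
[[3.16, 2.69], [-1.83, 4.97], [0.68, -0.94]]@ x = [[-0.19, -0.00], [-0.81, 0.07], [0.17, -0.02]]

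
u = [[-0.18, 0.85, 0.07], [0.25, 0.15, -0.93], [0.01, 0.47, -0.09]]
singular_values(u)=[1.03, 0.94, 0.06]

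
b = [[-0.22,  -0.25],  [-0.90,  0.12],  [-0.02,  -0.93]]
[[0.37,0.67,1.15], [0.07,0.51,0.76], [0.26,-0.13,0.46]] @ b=[[-0.71, -1.08], [-0.49, -0.66], [0.05, -0.51]]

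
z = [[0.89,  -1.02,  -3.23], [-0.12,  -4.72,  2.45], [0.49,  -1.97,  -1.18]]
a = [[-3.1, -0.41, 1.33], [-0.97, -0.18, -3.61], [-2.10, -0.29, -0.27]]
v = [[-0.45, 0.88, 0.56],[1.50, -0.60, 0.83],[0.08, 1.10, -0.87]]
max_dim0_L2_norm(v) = 1.57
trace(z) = -5.01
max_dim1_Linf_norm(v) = 1.5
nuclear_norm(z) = 9.49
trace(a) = -3.55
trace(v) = -1.92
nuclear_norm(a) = 7.76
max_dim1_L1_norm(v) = 2.93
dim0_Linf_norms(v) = [1.5, 1.1, 0.87]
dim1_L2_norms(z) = [3.5, 5.32, 2.35]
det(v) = 2.33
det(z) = -0.06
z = a @ v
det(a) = -0.03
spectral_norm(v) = 2.08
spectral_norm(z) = 5.49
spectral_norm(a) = 3.90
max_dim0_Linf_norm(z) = 4.72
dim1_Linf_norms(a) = [3.1, 3.61, 2.1]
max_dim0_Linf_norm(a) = 3.61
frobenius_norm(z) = 6.79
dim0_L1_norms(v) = [2.03, 2.58, 2.26]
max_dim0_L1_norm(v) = 2.58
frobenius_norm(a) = 5.49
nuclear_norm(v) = 4.20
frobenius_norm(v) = 2.56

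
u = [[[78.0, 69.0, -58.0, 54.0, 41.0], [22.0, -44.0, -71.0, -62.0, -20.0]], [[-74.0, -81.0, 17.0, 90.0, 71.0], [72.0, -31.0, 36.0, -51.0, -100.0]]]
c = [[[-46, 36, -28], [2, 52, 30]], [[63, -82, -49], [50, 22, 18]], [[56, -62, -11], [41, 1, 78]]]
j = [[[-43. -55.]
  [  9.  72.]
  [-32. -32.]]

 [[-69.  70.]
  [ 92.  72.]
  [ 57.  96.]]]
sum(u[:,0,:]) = 207.0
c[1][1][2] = 18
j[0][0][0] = -43.0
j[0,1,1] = 72.0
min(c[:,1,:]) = 1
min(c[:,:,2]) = -49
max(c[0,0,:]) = 36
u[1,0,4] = 71.0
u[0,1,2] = -71.0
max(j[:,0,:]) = 70.0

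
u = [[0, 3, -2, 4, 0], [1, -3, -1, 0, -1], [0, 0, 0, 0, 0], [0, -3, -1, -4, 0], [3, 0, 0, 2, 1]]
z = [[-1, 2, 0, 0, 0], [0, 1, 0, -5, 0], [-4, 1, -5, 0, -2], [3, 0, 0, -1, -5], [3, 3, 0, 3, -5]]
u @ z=[[20, 1, 10, -19, -16], [0, -5, 5, 12, 7], [0, 0, 0, 0, 0], [-8, -4, 5, 19, 22], [6, 9, 0, 1, -15]]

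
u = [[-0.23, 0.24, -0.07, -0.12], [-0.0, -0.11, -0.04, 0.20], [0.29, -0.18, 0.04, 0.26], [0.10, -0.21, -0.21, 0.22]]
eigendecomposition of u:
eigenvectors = [[(0.6+0j), 0.60-0.00j, (-0.13-0.13j), (-0.13+0.13j)], [-0.01+0.48j, -0.01-0.48j, (0.36-0.38j), 0.36+0.38j], [-0.39+0.02j, -0.39-0.02j, 0.16-0.39j, (0.16+0.39j)], [(-0.5+0.05j), -0.50-0.05j, (0.71+0j), (0.71-0j)]]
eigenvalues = [(-0.09+0.18j), (-0.09-0.18j), (0.05+0.21j), (0.05-0.21j)]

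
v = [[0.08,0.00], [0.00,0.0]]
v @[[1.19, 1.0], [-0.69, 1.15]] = [[0.10, 0.08], [0.00, 0.0]]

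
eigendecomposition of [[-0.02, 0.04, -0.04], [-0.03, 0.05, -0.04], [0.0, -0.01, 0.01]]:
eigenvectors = [[0.68,-0.64,-0.80], [0.68,-0.64,-0.00], [-0.27,-0.41,0.60]]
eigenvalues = [0.04, -0.01, 0.01]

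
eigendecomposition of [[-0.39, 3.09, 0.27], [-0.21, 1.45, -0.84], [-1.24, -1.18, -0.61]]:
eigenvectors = [[(0.7+0j), (0.7-0j), (-0.64+0j)],[(-0.08+0.21j), (-0.08-0.21j), (-0.55+0j)],[-0.10+0.67j, (-0.1-0.67j), 0.54+0.00j]]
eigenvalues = [(-0.79+1.18j), (-0.79-1.18j), (2.04+0j)]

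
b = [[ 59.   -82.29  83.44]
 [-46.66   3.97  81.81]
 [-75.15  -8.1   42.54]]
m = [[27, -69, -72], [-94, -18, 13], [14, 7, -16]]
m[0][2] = -72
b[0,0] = 59.0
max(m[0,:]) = 27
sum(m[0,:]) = -114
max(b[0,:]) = 83.44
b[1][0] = -46.66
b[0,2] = 83.44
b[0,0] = 59.0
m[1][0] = -94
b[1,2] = 81.81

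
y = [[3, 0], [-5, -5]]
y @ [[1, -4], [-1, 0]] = [[3, -12], [0, 20]]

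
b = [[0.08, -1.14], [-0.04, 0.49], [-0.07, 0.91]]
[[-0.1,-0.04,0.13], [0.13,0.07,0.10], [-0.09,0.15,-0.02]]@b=[[-0.02,0.21], [0.0,-0.02], [-0.01,0.16]]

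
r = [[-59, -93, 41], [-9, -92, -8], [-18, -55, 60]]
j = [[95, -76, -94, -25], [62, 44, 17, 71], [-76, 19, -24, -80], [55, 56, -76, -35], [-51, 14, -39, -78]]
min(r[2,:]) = -55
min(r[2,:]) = -55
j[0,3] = -25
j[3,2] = -76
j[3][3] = -35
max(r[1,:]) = -8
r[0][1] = -93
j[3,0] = 55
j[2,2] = -24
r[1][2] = -8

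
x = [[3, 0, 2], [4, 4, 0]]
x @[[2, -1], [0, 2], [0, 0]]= [[6, -3], [8, 4]]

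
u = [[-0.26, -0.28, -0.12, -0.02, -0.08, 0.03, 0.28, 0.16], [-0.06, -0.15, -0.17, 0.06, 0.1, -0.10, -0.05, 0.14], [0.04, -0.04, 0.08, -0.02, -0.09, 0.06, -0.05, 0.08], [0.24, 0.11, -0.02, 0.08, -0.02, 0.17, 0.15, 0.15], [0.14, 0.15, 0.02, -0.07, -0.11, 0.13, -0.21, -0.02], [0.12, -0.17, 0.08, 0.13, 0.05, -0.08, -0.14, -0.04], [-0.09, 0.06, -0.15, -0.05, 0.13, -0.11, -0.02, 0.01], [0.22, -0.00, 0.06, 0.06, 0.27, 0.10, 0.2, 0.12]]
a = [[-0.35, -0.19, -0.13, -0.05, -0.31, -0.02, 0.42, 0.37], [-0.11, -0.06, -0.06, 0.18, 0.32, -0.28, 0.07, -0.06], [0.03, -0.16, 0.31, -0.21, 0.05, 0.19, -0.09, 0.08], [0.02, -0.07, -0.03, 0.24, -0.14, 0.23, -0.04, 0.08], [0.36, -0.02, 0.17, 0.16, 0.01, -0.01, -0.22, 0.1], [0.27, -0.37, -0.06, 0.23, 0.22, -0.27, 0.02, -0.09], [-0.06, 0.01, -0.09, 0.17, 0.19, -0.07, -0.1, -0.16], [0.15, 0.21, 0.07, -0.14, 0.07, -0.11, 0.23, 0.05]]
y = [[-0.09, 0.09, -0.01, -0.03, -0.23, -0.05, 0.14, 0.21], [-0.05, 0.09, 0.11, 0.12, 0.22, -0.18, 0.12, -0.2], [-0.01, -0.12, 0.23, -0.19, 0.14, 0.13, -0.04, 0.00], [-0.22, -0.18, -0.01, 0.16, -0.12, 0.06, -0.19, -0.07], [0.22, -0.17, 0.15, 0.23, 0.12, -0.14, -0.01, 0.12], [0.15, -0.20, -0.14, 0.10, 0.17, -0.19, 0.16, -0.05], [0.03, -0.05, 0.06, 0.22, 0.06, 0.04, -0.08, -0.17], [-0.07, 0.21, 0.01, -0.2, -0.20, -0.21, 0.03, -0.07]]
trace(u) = -0.34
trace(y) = 0.17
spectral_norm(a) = 0.91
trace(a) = -0.17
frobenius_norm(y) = 1.13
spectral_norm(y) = 0.69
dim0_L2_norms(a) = [0.6, 0.5, 0.4, 0.51, 0.56, 0.51, 0.55, 0.45]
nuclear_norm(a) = 3.44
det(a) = 0.00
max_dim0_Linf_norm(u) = 0.28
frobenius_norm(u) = 1.02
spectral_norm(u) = 0.63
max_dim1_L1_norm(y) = 1.16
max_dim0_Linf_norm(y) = 0.23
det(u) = -0.00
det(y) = 0.00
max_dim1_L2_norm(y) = 0.45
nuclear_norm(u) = 2.35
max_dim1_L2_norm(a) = 0.77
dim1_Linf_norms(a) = [0.42, 0.32, 0.31, 0.24, 0.36, 0.37, 0.19, 0.23]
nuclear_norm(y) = 2.84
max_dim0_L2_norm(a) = 0.6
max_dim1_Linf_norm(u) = 0.28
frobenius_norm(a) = 1.45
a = u + y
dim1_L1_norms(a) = [1.84, 1.14, 1.12, 0.85, 1.05, 1.53, 0.85, 1.03]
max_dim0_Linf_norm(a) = 0.42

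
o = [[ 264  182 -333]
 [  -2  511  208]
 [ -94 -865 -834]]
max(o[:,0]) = 264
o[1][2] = 208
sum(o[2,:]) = -1793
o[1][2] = 208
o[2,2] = -834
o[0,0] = 264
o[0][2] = -333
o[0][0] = 264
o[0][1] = 182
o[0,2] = -333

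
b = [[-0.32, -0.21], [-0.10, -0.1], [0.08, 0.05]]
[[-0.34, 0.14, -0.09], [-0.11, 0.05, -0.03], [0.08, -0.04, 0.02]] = b@[[0.89, -0.38, 0.23], [0.25, -0.11, 0.06]]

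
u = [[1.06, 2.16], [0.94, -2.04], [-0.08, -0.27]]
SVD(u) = [[0.74, 0.66], [-0.66, 0.75], [-0.09, -0.05]] @ diag([2.9870593088272157, 1.411090601467064]) @ [[0.06, 1.00], [1.00, -0.06]]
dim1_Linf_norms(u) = [2.16, 2.04, 0.27]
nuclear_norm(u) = 4.40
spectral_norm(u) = 2.99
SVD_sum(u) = [[0.13,2.21], [-0.11,-1.98], [-0.02,-0.27]] + [[0.93, -0.05], [1.05, -0.06], [-0.06, 0.00]]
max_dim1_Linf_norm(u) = 2.16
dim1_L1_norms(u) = [3.22, 2.98, 0.35]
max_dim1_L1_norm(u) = 3.22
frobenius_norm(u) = 3.30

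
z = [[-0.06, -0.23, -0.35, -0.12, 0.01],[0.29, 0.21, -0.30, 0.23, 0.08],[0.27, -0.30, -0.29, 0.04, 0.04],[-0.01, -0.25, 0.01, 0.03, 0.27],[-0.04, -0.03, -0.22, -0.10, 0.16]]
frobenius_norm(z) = 0.97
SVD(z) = [[0.5, -0.37, 0.57, -0.01, 0.54], [0.41, 0.83, -0.05, 0.27, 0.26], [0.67, -0.04, -0.26, -0.59, -0.38], [0.23, -0.39, -0.72, 0.42, 0.30], [0.29, -0.14, 0.28, 0.63, -0.64]] @ diag([0.6995734823347306, 0.5240029610547653, 0.322324244906843, 0.2679240097767714, 0.06739173354548976]) @ [[0.36, -0.42, -0.79, 0.06, 0.25], [0.50, 0.71, -0.16, 0.45, -0.13], [-0.39, 0.34, -0.55, -0.44, -0.50], [-0.40, 0.41, -0.16, -0.04, 0.8], [-0.55, -0.17, -0.17, 0.78, -0.19]]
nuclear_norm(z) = 1.88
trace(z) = 0.05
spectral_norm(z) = 0.70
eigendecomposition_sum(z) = [[(-0.07+0.27j), (-0.15-0.04j), -0.17-0.18j, (-0.05+0.14j), (0.09+0.01j)], [(0.11+0.01j), (-0+0.06j), -0.06+0.08j, 0.06+0.01j, -0.00-0.03j], [(0.16+0.17j), (-0.1+0.09j), -0.20+0.04j, 0.07+0.10j, (0.05-0.06j)], [(0.1+0.02j), -0.01+0.06j, -0.06+0.06j, (0.05+0.02j), 0.00-0.03j], [(-0.01+0.13j), -0.07-0.01j, -0.09-0.07j, (-0.01+0.07j), 0.04-0.00j]] + [[-0.07-0.27j, -0.15+0.04j, -0.17+0.18j, (-0.05-0.14j), (0.09-0.01j)], [0.11-0.01j, (-0-0.06j), (-0.06-0.08j), (0.06-0.01j), (-0+0.03j)], [0.16-0.17j, (-0.1-0.09j), -0.20-0.04j, (0.07-0.1j), 0.05+0.06j], [(0.1-0.02j), (-0.01-0.06j), -0.06-0.06j, (0.05-0.02j), 0.03j], [-0.01-0.13j, -0.07+0.01j, -0.09+0.07j, (-0.01-0.07j), 0.04+0.00j]] + [[(0.05-0.04j),0.04-0.02j,(-0.01+0.04j),(-0.01-0.07j),(-0.08+0.04j)], [(0.03+0.01j),(0.02+0.01j),-0.02+0.00j,(0.02-0.02j),(-0.03-0.02j)], [-0.02-0.03j,-0.01-0.03j,(0.02+0.01j),(-0.04-0.01j),(0.01+0.05j)], [-0.10+0.04j,(-0.09+0.01j),(0.05-0.06j),-0.03+0.12j,(0.15-0.02j)], [(-0.01-0.06j),0.00-0.05j,(0.03+0.03j),(-0.06-0.03j),-0.01+0.08j]] + [[(0.05+0.04j), (0.04+0.02j), (-0.01-0.04j), (-0.01+0.07j), -0.08-0.04j], [0.03-0.01j, (0.02-0.01j), (-0.02-0j), (0.02+0.02j), -0.03+0.02j], [-0.02+0.03j, -0.01+0.03j, (0.02-0.01j), (-0.04+0.01j), (0.01-0.05j)], [-0.10-0.04j, (-0.09-0.01j), 0.05+0.06j, -0.03-0.12j, (0.15+0.02j)], [(-0.01+0.06j), 0.05j, (0.03-0.03j), -0.06+0.03j, -0.01-0.08j]] + [[(-0+0j), -0.01+0.00j, (0.01+0j), (-0-0j), (-0.01-0j)], [0.01-0.00j, 0.18-0.00j, -0.15-0.00j, 0.06+0.00j, (0.15+0j)], [-0.01+0.00j, -0.09+0.00j, 0.07+0.00j, (-0.03-0j), (-0.07-0j)], [(-0+0j), (-0.05+0j), (0.04+0j), (-0.02-0j), (-0.04-0j)], [(0.01-0j), (0.11-0j), -0.09-0.00j, 0.04+0.00j, (0.1+0j)]]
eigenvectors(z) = [[0.67+0.00j, 0.67-0.00j, -0.39+0.14j, -0.39-0.14j, (-0.04+0j)], [-0.06-0.26j, (-0.06+0.26j), -0.14-0.13j, (-0.14+0.13j), 0.76+0.00j], [(0.3-0.47j), 0.30+0.47j, 0.03+0.25j, (0.03-0.25j), -0.37+0.00j], [-0.01-0.24j, (-0.01+0.24j), 0.75+0.00j, 0.75-0.00j, -0.21+0.00j], [(0.31-0.05j), (0.31+0.05j), -0.08+0.39j, -0.08-0.39j, (0.49+0j)]]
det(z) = 0.00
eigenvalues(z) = [(-0.19+0.38j), (-0.19-0.38j), (0.05+0.18j), (0.05-0.18j), (0.33+0j)]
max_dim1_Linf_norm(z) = 0.35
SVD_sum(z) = [[0.13, -0.15, -0.27, 0.02, 0.09], [0.10, -0.12, -0.23, 0.02, 0.07], [0.17, -0.2, -0.37, 0.03, 0.12], [0.06, -0.07, -0.13, 0.01, 0.04], [0.08, -0.09, -0.16, 0.01, 0.05]] + [[-0.1, -0.14, 0.03, -0.09, 0.02], [0.22, 0.31, -0.07, 0.2, -0.06], [-0.01, -0.01, 0.00, -0.01, 0.0], [-0.10, -0.15, 0.03, -0.09, 0.03], [-0.04, -0.05, 0.01, -0.03, 0.01]] + [[-0.07, 0.06, -0.1, -0.08, -0.09], [0.01, -0.01, 0.01, 0.01, 0.01], [0.03, -0.03, 0.05, 0.04, 0.04], [0.09, -0.08, 0.13, 0.1, 0.12], [-0.03, 0.03, -0.05, -0.04, -0.04]] + [[0.0,  -0.0,  0.00,  0.00,  -0.00], [-0.03,  0.03,  -0.01,  -0.0,  0.06], [0.06,  -0.07,  0.02,  0.01,  -0.13], [-0.05,  0.05,  -0.02,  -0.00,  0.09], [-0.07,  0.07,  -0.03,  -0.01,  0.14]] + [[-0.02,-0.01,-0.01,0.03,-0.01], [-0.01,-0.00,-0.00,0.01,-0.00], [0.01,0.0,0.0,-0.02,0.00], [-0.01,-0.00,-0.0,0.02,-0.0], [0.02,0.01,0.01,-0.03,0.01]]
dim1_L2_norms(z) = [0.44, 0.53, 0.5, 0.37, 0.29]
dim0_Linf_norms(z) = [0.29, 0.3, 0.35, 0.23, 0.27]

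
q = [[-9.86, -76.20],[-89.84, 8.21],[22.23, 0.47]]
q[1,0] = -89.84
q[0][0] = -9.86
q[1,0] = -89.84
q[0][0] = -9.86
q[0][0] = -9.86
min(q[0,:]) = -76.2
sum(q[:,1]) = -67.52000000000001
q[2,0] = 22.23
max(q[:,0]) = 22.23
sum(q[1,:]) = -81.63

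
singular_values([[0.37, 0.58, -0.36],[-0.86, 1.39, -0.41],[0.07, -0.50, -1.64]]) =[1.73, 1.73, 0.62]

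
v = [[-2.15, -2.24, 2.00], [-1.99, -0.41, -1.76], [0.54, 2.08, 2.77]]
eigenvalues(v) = [(-3.7+0j), (1.95+1.59j), (1.95-1.59j)]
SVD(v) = [[-0.31,-0.95,0.11],[-0.56,0.09,-0.82],[0.77,-0.31,-0.56]] @ diag([4.171540516878904, 3.658962221141722, 1.5385204516987472]) @ [[0.53, 0.6, 0.60], [0.46, 0.39, -0.8], [0.71, -0.7, 0.07]]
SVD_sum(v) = [[-0.68, -0.78, -0.77], [-1.24, -1.42, -1.41], [1.68, 1.93, 1.92]] + [[-1.59, -1.35, 2.76], [0.15, 0.13, -0.26], [-0.53, -0.45, 0.92]] + [[0.12, -0.12, 0.01], [-0.90, 0.88, -0.09], [-0.62, 0.6, -0.06]]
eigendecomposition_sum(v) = [[-2.67+0.00j, (-2+0j), 0.28-0.00j], [(-1.28+0j), -0.96+0.00j, 0.13-0.00j], [0.63-0.00j, 0.47-0.00j, -0.07+0.00j]] + [[(0.26+0.23j),(-0.12-0.93j),(0.86-0.9j)], [-0.36-0.25j,(0.27+1.14j),(-0.95+1.23j)], [(-0.05+0.4j),0.80-0.73j,(1.42+0.22j)]] + [[0.26-0.23j, (-0.12+0.93j), 0.86+0.90j], [(-0.36+0.25j), 0.27-1.14j, -0.95-1.23j], [(-0.05-0.4j), (0.8+0.73j), (1.42-0.22j)]]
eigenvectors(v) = [[(0.88+0j), -0.50-0.05j, (-0.5+0.05j)], [(0.42+0j), (0.63+0j), 0.63-0.00j], [-0.21+0.00j, (-0.28-0.51j), (-0.28+0.51j)]]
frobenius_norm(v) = 5.76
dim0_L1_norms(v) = [4.68, 4.73, 6.53]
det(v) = -23.48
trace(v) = 0.21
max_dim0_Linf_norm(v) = 2.77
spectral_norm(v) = 4.17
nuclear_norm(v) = 9.37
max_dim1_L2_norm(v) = 3.69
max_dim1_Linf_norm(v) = 2.77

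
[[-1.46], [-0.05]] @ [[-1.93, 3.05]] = [[2.82, -4.45], [0.10, -0.15]]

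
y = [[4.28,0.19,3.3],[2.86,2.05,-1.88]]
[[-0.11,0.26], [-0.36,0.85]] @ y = [[0.27, 0.51, -0.85], [0.89, 1.67, -2.79]]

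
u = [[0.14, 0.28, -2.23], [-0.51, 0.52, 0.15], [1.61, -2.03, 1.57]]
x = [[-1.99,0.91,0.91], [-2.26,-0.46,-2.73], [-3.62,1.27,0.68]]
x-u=[[-2.13, 0.63, 3.14],[-1.75, -0.98, -2.88],[-5.23, 3.3, -0.89]]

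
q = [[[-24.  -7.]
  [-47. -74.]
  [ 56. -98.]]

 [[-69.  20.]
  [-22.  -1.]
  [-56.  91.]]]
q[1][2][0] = -56.0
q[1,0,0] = -69.0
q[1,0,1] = 20.0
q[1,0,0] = -69.0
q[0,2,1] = -98.0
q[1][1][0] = -22.0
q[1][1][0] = -22.0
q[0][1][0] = -47.0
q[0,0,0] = -24.0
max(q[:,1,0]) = -22.0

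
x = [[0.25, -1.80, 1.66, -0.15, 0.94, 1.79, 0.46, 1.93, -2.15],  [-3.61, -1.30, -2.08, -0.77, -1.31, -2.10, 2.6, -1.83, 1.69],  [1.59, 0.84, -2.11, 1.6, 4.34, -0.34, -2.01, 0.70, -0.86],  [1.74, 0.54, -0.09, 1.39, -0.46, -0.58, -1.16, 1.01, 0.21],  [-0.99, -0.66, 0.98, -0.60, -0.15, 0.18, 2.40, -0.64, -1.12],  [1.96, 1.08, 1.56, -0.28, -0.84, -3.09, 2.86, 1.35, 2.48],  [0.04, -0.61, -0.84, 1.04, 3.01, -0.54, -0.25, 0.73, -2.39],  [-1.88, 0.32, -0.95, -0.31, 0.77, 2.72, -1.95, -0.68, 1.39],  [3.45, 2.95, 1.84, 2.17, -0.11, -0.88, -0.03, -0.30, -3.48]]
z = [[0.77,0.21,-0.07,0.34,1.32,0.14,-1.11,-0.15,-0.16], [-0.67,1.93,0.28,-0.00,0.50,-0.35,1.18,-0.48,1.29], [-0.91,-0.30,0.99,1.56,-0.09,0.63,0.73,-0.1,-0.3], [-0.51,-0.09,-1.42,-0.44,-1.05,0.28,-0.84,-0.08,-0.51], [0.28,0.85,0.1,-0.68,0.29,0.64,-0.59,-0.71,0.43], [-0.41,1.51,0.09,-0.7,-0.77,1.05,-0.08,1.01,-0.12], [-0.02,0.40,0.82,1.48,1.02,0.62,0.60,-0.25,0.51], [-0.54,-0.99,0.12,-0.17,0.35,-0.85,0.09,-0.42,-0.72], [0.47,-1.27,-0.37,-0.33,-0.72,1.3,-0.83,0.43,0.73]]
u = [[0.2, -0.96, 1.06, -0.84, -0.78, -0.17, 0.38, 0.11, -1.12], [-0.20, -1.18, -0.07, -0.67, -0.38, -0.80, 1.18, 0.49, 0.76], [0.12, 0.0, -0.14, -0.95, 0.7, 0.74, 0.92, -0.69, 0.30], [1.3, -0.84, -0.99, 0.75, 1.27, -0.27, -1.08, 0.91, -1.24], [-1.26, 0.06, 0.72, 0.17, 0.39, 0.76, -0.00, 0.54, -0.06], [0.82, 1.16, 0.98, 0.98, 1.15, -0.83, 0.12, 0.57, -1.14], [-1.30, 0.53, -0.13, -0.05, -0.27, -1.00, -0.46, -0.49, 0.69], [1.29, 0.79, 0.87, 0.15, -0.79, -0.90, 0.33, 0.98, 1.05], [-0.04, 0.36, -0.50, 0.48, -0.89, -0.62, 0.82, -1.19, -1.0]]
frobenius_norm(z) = 6.62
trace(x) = -9.42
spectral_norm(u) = 3.78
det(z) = 14.97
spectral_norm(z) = 3.92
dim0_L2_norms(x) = [6.24, 4.09, 4.46, 3.38, 5.66, 5.11, 5.49, 3.45, 5.95]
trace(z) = 5.50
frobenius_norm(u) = 6.97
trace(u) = -1.29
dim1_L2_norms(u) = [2.2, 2.21, 1.84, 3.03, 1.78, 2.75, 2.0, 2.58, 2.21]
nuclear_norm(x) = 35.10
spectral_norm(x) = 9.37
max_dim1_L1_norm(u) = 8.65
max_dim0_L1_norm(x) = 15.77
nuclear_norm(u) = 18.69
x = z @ u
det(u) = -53.54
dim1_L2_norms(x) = [4.33, 6.22, 5.87, 2.87, 3.2, 5.82, 4.22, 4.34, 6.46]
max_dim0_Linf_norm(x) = 4.34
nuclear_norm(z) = 16.75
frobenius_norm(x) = 14.92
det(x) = -830.80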